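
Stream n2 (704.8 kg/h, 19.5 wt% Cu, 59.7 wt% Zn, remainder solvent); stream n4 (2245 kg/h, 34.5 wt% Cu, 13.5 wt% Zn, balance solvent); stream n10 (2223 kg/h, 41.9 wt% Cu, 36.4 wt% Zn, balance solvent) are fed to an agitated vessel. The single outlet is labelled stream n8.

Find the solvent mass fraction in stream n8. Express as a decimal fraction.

Total flow out = 704.8 + 2245 + 2223 = 5172.8 kg/h.
solvent in = 704.8×0.208 + 2245×0.520 + 2223×0.217 = 1796.4 kg/h.
solvent mass fraction in n8 = 1796.4/5172.8 = 0.347.

0.347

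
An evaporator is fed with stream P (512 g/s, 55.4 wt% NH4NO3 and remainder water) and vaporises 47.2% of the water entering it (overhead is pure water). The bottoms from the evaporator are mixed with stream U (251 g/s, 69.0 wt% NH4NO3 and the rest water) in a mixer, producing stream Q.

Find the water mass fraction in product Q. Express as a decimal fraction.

0.303

Vapour removed = 0.472×0.446×512 = 107.78 g/s; concentrate = 404.22 g/s.
water reaching the mixer = 120.57 (from concentrate) + 251×0.310 = 198.38 g/s.
Product flow = 404.22 + 251 = 655.22 g/s; water fraction = 0.303.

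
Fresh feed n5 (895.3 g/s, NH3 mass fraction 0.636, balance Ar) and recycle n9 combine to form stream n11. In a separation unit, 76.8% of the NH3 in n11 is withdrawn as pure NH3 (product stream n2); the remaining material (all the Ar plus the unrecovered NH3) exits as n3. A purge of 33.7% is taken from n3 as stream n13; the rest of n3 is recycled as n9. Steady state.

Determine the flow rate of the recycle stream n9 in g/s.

Ar enters only via n5 and leaves only via the purge: 895.3×0.364 = 0.337×(Ar in n3), and the separation unit passes all Ar, so Ar in n11 = Ar in n3 = 967.03 g/s.
NH3 in n11: m_A = 895.3×0.636 + (1−0.337)·(1−0.768)·m_A, so m_A = 569.41/0.8462 = 672.92 g/s.
n3 = (1−0.768)×672.92 + 967.03 = 1123.1 g/s.
Recycle n9 = (1−0.337)×1123.1 = 744.65 g/s.

744.6 g/s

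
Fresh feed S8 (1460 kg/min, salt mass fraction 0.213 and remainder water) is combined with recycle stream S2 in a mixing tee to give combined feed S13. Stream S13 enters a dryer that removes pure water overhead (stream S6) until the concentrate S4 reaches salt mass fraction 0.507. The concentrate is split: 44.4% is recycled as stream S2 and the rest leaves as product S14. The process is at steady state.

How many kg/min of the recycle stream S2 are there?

Overall salt balance (none leaves overhead): salt in fresh feed = salt in product, i.e. 1460×0.213 = (1−0.444)·S4·0.507.
S4 = 310.98/(0.507×0.556) = 1103.2 kg/min.
Recycle S2 = 0.444×1103.2 = 489.82 kg/min.

489.8 kg/min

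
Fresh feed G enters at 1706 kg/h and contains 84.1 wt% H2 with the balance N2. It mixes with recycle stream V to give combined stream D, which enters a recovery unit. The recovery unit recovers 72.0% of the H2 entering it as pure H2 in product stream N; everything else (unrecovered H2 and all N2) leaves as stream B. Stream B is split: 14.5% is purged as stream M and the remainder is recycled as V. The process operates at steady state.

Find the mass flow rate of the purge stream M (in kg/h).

347.8 kg/h

N2 enters only via G and leaves only via the purge: 1706×0.159 = 0.145×(N2 in B), and the recovery unit passes all N2, so N2 in D = N2 in B = 1870.7 kg/h.
H2 in D: m_A = 1706×0.841 + (1−0.145)·(1−0.720)·m_A, so m_A = 1434.7/0.7606 = 1886.3 kg/h.
B = (1−0.720)×1886.3 + 1870.7 = 2398.9 kg/h.
Purge M = 0.145×2398.9 = 347.84 kg/h.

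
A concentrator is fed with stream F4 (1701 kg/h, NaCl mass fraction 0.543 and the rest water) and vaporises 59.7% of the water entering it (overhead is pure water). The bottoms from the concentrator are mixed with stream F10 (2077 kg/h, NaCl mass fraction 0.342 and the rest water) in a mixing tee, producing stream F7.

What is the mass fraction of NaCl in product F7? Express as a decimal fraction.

Vapour removed = 0.597×0.457×1701 = 464.08 kg/h; concentrate = 1236.9 kg/h.
NaCl reaching the mixer = 923.64 (from concentrate) + 2077×0.342 = 1634 kg/h.
Product flow = 1236.9 + 2077 = 3313.9 kg/h; NaCl fraction = 0.493.

0.493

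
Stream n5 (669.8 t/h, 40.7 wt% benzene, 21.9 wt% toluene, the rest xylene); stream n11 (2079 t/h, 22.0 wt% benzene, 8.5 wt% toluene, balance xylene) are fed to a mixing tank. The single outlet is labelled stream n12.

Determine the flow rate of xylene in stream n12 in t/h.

1695 t/h

xylene out = xylene in = 669.8×0.374 + 2079×0.695 = 1695.4 t/h.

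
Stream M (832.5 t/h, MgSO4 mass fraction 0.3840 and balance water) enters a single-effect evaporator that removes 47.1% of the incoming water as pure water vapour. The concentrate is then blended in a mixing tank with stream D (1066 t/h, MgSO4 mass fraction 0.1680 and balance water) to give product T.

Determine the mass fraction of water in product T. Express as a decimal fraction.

0.6990

Vapour removed = 0.471×0.616×832.5 = 241.54 t/h; concentrate = 590.96 t/h.
water reaching the mixer = 271.28 (from concentrate) + 1066×0.832 = 1158.2 t/h.
Product flow = 590.96 + 1066 = 1657 t/h; water fraction = 0.6990.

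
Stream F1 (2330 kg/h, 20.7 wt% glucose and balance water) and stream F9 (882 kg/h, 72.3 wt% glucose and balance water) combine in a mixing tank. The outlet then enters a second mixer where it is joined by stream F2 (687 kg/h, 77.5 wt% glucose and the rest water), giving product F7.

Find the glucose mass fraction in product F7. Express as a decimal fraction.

0.424

Overall, product flow = 3899 kg/h.
glucose in = 2330×0.207 + 882×0.723 + 687×0.775 = 1652.4 kg/h.
glucose fraction in F7 = 0.424.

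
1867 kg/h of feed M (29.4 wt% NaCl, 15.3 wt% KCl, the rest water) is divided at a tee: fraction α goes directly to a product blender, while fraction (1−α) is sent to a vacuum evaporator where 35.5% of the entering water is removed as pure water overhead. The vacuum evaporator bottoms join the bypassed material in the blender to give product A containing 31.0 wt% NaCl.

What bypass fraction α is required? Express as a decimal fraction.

0.737

All 1867×0.294 = 548.9 kg/h of NaCl reaches A, so A = 548.9/0.310 = 1770.6 kg/h and vapour = 96.361 kg/h.
The evaporator receives (1−α)·1867 of feed at 0.553 water and removes 0.355 of that water:
0.355×0.553×(1−α)×1867 = 96.361
(1−α) = 96.361/366.52 = 0.2629;  α = 0.7371.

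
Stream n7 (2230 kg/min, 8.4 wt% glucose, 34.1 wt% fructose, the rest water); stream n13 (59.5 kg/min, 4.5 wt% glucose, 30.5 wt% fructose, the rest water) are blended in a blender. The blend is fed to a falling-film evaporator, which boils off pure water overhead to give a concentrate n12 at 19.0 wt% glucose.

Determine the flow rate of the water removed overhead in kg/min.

glucose entering = 2230×0.084 + 59.5×0.045 = 190 kg/min.
All glucose reports to n12, so n12 = 190/0.190 = 999.99 kg/min.
Total feed = 2289.5 kg/min; overhead = 2289.5 − 999.99 = 1289.5 kg/min.

1290 kg/min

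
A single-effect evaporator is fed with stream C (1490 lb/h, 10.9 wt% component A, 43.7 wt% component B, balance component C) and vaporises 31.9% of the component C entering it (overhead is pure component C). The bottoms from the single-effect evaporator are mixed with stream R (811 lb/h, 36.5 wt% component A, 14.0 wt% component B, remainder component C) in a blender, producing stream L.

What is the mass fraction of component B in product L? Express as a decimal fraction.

Vapour removed = 0.319×0.454×1490 = 215.79 lb/h; concentrate = 1274.2 lb/h.
component B reaching the mixer = 651.13 (from concentrate) + 811×0.140 = 764.67 lb/h.
Product flow = 1274.2 + 811 = 2085.2 lb/h; component B fraction = 0.367.

0.367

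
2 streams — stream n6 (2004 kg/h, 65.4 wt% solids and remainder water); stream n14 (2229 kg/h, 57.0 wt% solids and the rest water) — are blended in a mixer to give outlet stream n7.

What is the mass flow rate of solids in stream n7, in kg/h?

solids out = solids in = 2004×0.654 + 2229×0.570 = 2581.1 kg/h.

2581 kg/h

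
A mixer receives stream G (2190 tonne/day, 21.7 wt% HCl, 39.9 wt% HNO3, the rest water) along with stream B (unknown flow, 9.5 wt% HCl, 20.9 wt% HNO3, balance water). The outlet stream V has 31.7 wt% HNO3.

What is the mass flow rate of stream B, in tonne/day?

Let B be the unknown flow. Total out = 2190 + B.
HNO3 balance: 873.81 + 0.209·B = 0.317·(2190 + B)
(0.209 − 0.317)·B = 0.317×2190 − 873.81 = -179.58
B = -179.58 / -0.108 = 1662.8 tonne/day

1663 tonne/day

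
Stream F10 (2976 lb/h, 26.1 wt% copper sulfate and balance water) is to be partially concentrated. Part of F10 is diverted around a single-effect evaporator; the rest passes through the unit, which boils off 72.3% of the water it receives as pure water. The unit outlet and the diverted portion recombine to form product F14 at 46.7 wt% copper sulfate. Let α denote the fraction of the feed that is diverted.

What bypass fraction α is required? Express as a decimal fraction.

All 2976×0.261 = 776.74 lb/h of copper sulfate reaches F14, so F14 = 776.74/0.467 = 1663.2 lb/h and vapour = 1312.8 lb/h.
The evaporator receives (1−α)·2976 of feed at 0.739 water and removes 0.723 of that water:
0.723×0.739×(1−α)×2976 = 1312.8
(1−α) = 1312.8/1590.1 = 0.8256;  α = 0.1744.

0.174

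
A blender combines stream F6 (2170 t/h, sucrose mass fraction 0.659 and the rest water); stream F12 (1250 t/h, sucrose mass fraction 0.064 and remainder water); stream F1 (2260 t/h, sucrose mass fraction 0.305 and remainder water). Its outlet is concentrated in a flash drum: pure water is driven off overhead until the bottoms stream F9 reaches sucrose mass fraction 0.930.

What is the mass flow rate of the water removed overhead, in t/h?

3315 t/h

sucrose entering = 2170×0.659 + 1250×0.064 + 2260×0.305 = 2199.3 t/h.
All sucrose reports to F9, so F9 = 2199.3/0.930 = 2364.9 t/h.
Total feed = 5680 t/h; overhead = 5680 − 2364.9 = 3315.1 t/h.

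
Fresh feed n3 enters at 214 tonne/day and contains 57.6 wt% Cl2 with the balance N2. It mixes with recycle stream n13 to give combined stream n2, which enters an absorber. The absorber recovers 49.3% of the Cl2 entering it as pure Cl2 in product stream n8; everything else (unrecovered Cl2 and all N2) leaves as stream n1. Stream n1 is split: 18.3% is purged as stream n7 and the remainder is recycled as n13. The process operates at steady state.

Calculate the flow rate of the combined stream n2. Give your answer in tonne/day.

N2 enters only via n3 and leaves only via the purge: 214×0.424 = 0.183×(N2 in n1), and the absorber passes all N2, so N2 in n2 = N2 in n1 = 495.83 tonne/day.
Cl2 in n2: m_A = 214×0.576 + (1−0.183)·(1−0.493)·m_A, so m_A = 123.26/0.5858 = 210.43 tonne/day.
n2 = 210.43 + 495.83 = 706.25 tonne/day.

706.3 tonne/day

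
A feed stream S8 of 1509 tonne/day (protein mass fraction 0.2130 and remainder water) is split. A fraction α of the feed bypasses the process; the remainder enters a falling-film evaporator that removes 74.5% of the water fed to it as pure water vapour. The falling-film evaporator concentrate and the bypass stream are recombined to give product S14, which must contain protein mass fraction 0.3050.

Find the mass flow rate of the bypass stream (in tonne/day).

All 1509×0.213 = 321.42 tonne/day of protein reaches S14, so S14 = 321.42/0.305 = 1053.8 tonne/day and vapour = 455.17 tonne/day.
The evaporator receives (1−α)·1509 of feed at 0.787 water and removes 0.745 of that water:
0.745×0.787×(1−α)×1509 = 455.17
(1−α) = 455.17/884.75 = 0.5145;  α = 0.4855.
Bypass flow = 0.4855×1509 = 732.67 tonne/day.

732.7 tonne/day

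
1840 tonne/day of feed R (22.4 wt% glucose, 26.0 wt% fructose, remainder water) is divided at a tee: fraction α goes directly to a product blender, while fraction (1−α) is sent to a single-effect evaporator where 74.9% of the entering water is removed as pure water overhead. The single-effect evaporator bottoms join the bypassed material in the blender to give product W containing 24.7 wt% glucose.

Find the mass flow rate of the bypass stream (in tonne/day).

1397 tonne/day

All 1840×0.224 = 412.16 tonne/day of glucose reaches W, so W = 412.16/0.247 = 1668.7 tonne/day and vapour = 171.34 tonne/day.
The evaporator receives (1−α)·1840 of feed at 0.516 water and removes 0.749 of that water:
0.749×0.516×(1−α)×1840 = 171.34
(1−α) = 171.34/711.13 = 0.2409;  α = 0.7591.
Bypass flow = 0.7591×1840 = 1396.7 tonne/day.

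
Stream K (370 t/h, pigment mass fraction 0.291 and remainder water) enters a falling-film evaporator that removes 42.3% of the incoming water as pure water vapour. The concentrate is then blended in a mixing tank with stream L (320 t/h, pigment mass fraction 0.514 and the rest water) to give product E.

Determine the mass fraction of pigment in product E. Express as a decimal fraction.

Vapour removed = 0.423×0.709×370 = 110.97 t/h; concentrate = 259.03 t/h.
pigment reaching the mixer = 107.67 (from concentrate) + 320×0.514 = 272.15 t/h.
Product flow = 259.03 + 320 = 579.03 t/h; pigment fraction = 0.470.

0.470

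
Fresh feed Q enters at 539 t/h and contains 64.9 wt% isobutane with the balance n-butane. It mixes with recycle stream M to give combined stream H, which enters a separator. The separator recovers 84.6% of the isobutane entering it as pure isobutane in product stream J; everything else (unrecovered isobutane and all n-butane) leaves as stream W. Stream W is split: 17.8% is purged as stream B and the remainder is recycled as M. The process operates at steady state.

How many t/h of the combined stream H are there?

1463 t/h

n-butane enters only via Q and leaves only via the purge: 539×0.351 = 0.178×(n-butane in W), and the separator passes all n-butane, so n-butane in H = n-butane in W = 1062.9 t/h.
isobutane in H: m_A = 539×0.649 + (1−0.178)·(1−0.846)·m_A, so m_A = 349.81/0.8734 = 400.51 t/h.
H = 400.51 + 1062.9 = 1463.4 t/h.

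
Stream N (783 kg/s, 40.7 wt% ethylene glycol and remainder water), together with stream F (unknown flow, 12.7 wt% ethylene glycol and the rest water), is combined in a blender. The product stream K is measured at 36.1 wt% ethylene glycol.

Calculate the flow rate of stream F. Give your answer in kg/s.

Let F be the unknown flow. Total out = 783 + F.
ethylene glycol balance: 318.68 + 0.127·F = 0.361·(783 + F)
(0.127 − 0.361)·F = 0.361×783 − 318.68 = -36.018
F = -36.018 / -0.234 = 153.92 kg/s

153.9 kg/s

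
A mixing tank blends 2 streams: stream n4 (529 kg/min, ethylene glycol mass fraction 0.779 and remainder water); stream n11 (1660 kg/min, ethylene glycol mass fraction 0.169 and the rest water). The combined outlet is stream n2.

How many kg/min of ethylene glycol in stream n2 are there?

ethylene glycol out = ethylene glycol in = 529×0.779 + 1660×0.169 = 692.63 kg/min.

692.6 kg/min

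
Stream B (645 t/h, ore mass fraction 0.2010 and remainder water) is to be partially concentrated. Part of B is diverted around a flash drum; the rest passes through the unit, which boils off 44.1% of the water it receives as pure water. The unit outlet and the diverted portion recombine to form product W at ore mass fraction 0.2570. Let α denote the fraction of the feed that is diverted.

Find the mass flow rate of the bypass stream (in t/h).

All 645×0.201 = 129.65 t/h of ore reaches W, so W = 129.65/0.257 = 504.46 t/h and vapour = 140.54 t/h.
The evaporator receives (1−α)·645 of feed at 0.799 water and removes 0.441 of that water:
0.441×0.799×(1−α)×645 = 140.54
(1−α) = 140.54/227.27 = 0.6184;  α = 0.3816.
Bypass flow = 0.3816×645 = 246.13 t/h.

246.1 t/h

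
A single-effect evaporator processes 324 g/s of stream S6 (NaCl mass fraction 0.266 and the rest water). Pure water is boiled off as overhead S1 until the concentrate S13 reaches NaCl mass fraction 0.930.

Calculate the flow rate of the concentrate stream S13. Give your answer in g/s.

92.67 g/s

NaCl is conserved: 324×0.266 = 86.184 g/s all reports to the concentrate.
Concentrate = 86.184/(target fraction) = 92.671 g/s.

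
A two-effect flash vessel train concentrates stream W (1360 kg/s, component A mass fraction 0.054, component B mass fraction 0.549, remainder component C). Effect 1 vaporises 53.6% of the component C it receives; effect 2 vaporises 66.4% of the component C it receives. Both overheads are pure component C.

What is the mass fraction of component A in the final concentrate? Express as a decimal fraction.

0.081

component C in feed = 1360×0.397 = 539.92 kg/s.
After stage 1: component C left = (1−0.536)×539.92 = 250.52; stream total = 1070.6 kg/s.
After stage 2: component C left = (1−0.664)×250.52 = 84.176; final concentrate = 904.26 kg/s.
component A fraction = 73.44/904.26 = 0.081.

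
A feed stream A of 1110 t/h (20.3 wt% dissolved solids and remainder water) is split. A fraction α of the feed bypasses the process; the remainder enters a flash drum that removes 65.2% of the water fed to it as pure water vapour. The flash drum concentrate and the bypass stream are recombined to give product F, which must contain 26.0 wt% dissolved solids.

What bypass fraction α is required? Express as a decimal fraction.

0.578

All 1110×0.203 = 225.33 t/h of dissolved solids reaches F, so F = 225.33/0.260 = 866.65 t/h and vapour = 243.35 t/h.
The evaporator receives (1−α)·1110 of feed at 0.797 water and removes 0.652 of that water:
0.652×0.797×(1−α)×1110 = 243.35
(1−α) = 243.35/576.8 = 0.4219;  α = 0.5781.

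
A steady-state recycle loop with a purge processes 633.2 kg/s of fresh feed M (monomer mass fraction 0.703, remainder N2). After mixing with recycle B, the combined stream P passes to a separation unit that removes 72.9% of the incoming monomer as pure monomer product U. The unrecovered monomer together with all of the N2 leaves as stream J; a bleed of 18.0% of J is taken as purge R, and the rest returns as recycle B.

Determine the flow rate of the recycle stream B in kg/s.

N2 enters only via M and leaves only via the purge: 633.2×0.297 = 0.180×(N2 in J), and the separation unit passes all N2, so N2 in P = N2 in J = 1044.8 kg/s.
monomer in P: m_A = 633.2×0.703 + (1−0.180)·(1−0.729)·m_A, so m_A = 445.14/0.7778 = 572.32 kg/s.
J = (1−0.729)×572.32 + 1044.8 = 1199.9 kg/s.
Recycle B = (1−0.180)×1199.9 = 983.9 kg/s.

983.9 kg/s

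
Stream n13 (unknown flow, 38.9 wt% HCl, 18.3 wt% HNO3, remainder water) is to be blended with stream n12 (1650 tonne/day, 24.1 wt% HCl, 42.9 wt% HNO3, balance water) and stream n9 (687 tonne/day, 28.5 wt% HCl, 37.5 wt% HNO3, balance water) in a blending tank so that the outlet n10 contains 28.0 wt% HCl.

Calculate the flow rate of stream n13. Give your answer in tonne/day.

Let n13 be the unknown flow. Total out = 2337 + n13.
HCl balance: 593.44 + 0.389·n13 = 0.280·(2337 + n13)
(0.389 − 0.280)·n13 = 0.280×2337 − 593.44 = 60.915
n13 = 60.915 / 0.109 = 558.85 tonne/day

558.9 tonne/day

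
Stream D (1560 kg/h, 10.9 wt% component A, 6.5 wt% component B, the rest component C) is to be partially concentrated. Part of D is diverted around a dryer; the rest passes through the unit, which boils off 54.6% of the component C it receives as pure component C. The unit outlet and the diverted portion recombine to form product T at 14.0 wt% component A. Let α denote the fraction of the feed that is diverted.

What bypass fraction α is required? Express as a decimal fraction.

0.509

All 1560×0.109 = 170.04 kg/h of component A reaches T, so T = 170.04/0.140 = 1214.6 kg/h and vapour = 345.43 kg/h.
The evaporator receives (1−α)·1560 of feed at 0.826 component C and removes 0.546 of that component C:
0.546×0.826×(1−α)×1560 = 345.43
(1−α) = 345.43/703.55 = 0.4910;  α = 0.5090.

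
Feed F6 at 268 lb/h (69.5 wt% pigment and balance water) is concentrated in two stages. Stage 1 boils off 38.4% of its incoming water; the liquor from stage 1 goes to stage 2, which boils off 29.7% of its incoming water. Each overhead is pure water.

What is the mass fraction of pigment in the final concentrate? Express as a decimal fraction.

0.840

water in feed = 268×0.305 = 81.74 lb/h.
After stage 1: water left = (1−0.384)×81.74 = 50.352; stream total = 236.61 lb/h.
After stage 2: water left = (1−0.297)×50.352 = 35.397; final concentrate = 221.66 lb/h.
pigment fraction = 186.26/221.66 = 0.840.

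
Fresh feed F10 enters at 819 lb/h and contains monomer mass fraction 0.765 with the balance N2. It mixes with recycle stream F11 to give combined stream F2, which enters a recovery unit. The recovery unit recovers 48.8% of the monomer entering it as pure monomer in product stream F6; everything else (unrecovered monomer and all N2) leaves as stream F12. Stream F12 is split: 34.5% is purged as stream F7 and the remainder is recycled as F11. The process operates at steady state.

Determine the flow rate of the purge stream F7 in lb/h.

359 lb/h

N2 enters only via F10 and leaves only via the purge: 819×0.235 = 0.345×(N2 in F12), and the recovery unit passes all N2, so N2 in F2 = N2 in F12 = 557.87 lb/h.
monomer in F2: m_A = 819×0.765 + (1−0.345)·(1−0.488)·m_A, so m_A = 626.53/0.6646 = 942.67 lb/h.
F12 = (1−0.488)×942.67 + 557.87 = 1040.5 lb/h.
Purge F7 = 0.345×1040.5 = 358.98 lb/h.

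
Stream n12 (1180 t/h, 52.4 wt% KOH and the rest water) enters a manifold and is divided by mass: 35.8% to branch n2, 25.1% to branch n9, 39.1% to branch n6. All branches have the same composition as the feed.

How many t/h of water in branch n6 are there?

Branch n6 total = 0.391×1180 = 461.38 t/h.
water in n6 = 0.476×461.38 = 219.62 t/h.

219.6 t/h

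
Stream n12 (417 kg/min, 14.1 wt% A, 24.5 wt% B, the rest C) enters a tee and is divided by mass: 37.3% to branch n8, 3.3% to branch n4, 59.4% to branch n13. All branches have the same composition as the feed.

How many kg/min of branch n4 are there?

13.76 kg/min

Branch n4 flow = 0.033×417 = 13.761 kg/min.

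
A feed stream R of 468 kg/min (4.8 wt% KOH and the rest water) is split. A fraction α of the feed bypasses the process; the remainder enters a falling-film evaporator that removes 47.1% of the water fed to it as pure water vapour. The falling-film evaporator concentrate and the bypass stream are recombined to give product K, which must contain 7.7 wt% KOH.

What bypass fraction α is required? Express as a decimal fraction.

All 468×0.048 = 22.464 kg/min of KOH reaches K, so K = 22.464/0.077 = 291.74 kg/min and vapour = 176.26 kg/min.
The evaporator receives (1−α)·468 of feed at 0.952 water and removes 0.471 of that water:
0.471×0.952×(1−α)×468 = 176.26
(1−α) = 176.26/209.85 = 0.8399;  α = 0.1601.

0.160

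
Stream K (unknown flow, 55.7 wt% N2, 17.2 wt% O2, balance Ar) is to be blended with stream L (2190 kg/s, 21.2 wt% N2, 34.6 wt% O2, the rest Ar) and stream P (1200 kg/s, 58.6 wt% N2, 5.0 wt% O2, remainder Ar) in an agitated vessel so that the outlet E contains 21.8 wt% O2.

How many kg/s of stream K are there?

Let K be the unknown flow. Total out = 3390 + K.
O2 balance: 817.74 + 0.172·K = 0.218·(3390 + K)
(0.172 − 0.218)·K = 0.218×3390 − 817.74 = -78.72
K = -78.72 / -0.046 = 1711.3 kg/s

1711 kg/s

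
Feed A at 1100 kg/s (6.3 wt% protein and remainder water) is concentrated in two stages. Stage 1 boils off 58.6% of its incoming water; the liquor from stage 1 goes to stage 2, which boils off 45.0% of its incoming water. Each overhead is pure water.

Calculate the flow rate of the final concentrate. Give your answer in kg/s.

304 kg/s

water in feed = 1100×0.937 = 1030.7 kg/s.
After stage 1: water left = (1−0.586)×1030.7 = 426.71; stream total = 496.01 kg/s.
After stage 2: water left = (1−0.450)×426.71 = 234.69; final concentrate = 303.99 kg/s.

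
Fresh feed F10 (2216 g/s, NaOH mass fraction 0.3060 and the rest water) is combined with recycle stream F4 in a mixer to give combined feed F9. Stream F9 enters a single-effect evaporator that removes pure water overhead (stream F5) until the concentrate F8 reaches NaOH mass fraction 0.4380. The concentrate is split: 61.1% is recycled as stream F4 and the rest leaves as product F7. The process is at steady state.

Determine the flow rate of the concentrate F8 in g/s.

3980 g/s

Overall NaOH balance (none leaves overhead): NaOH in fresh feed = NaOH in product, i.e. 2216×0.306 = (1−0.611)·F8·0.438.
F8 = 678.1/(0.438×0.389) = 3979.9 g/s.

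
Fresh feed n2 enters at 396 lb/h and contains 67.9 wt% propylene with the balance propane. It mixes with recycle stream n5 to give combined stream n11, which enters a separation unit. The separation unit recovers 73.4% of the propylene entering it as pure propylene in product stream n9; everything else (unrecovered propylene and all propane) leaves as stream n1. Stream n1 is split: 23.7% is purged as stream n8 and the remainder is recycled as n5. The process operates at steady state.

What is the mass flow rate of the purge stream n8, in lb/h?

propane enters only via n2 and leaves only via the purge: 396×0.321 = 0.237×(propane in n1), and the separation unit passes all propane, so propane in n11 = propane in n1 = 536.35 lb/h.
propylene in n11: m_A = 396×0.679 + (1−0.237)·(1−0.734)·m_A, so m_A = 268.88/0.7970 = 337.35 lb/h.
n1 = (1−0.734)×337.35 + 536.35 = 626.09 lb/h.
Purge n8 = 0.237×626.09 = 148.38 lb/h.

148.4 lb/h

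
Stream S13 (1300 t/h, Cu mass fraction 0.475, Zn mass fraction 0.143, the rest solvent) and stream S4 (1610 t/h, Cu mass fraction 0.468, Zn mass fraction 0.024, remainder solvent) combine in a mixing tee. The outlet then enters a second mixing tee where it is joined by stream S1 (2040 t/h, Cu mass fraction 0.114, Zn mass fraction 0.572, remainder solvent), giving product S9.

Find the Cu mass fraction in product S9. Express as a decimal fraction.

0.324

Overall, product flow = 4950 t/h.
Cu in = 1300×0.475 + 1610×0.468 + 2040×0.114 = 1603.5 t/h.
Cu fraction in S9 = 0.324.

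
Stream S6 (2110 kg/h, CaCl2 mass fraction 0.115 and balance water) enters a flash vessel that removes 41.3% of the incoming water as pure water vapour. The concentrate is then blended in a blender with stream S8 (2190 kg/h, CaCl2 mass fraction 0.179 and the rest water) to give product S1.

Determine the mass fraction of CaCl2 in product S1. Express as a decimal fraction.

Vapour removed = 0.413×0.885×2110 = 771.22 kg/h; concentrate = 1338.8 kg/h.
CaCl2 reaching the mixer = 242.65 (from concentrate) + 2190×0.179 = 634.66 kg/h.
Product flow = 1338.8 + 2190 = 3528.8 kg/h; CaCl2 fraction = 0.180.

0.180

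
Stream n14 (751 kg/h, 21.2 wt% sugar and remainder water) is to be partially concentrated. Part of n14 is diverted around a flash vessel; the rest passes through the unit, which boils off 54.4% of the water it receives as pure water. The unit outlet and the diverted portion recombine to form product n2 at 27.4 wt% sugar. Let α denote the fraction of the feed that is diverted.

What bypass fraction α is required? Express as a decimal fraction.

0.472

All 751×0.212 = 159.21 kg/h of sugar reaches n2, so n2 = 159.21/0.274 = 581.07 kg/h and vapour = 169.93 kg/h.
The evaporator receives (1−α)·751 of feed at 0.788 water and removes 0.544 of that water:
0.544×0.788×(1−α)×751 = 169.93
(1−α) = 169.93/321.93 = 0.5279;  α = 0.4721.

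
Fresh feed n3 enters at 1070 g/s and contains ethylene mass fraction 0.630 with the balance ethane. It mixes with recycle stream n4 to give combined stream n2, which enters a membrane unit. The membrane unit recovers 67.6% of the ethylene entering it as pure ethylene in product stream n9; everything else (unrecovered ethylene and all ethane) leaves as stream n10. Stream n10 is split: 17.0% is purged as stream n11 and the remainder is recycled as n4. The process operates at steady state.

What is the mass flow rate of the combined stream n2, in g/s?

ethane enters only via n3 and leaves only via the purge: 1070×0.370 = 0.170×(ethane in n10), and the membrane unit passes all ethane, so ethane in n2 = ethane in n10 = 2328.8 g/s.
ethylene in n2: m_A = 1070×0.630 + (1−0.170)·(1−0.676)·m_A, so m_A = 674.1/0.7311 = 922.06 g/s.
n2 = 922.06 + 2328.8 = 3250.9 g/s.

3251 g/s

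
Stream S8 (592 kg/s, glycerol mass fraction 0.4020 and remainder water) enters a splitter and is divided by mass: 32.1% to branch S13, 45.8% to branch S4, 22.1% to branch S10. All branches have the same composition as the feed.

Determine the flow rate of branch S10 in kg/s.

Branch S10 flow = 0.221×592 = 130.83 kg/s.

130.8 kg/s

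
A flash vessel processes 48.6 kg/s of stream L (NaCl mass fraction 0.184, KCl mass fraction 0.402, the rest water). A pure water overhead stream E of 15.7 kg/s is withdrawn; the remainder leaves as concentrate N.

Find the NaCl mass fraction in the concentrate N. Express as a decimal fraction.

0.272

NaCl is not removed: 48.6×0.184 = 8.9424 kg/s of NaCl enters N.
Concentrate = 48.6 − 15.7 = 32.9 kg/s.
Mass fraction = 8.9424/32.9 = 0.272.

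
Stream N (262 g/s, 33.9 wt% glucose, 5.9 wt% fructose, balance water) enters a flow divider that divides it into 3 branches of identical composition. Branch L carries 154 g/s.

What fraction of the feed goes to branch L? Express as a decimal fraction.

0.588

Fraction to L = 154/262 = 0.5878.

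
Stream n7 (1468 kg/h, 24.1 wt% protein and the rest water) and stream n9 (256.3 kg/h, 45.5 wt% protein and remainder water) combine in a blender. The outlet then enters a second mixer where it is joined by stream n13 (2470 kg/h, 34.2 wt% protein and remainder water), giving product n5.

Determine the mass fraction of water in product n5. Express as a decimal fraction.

0.686

Overall, product flow = 4194.3 kg/h.
water in = 1468×0.759 + 256.3×0.545 + 2470×0.658 = 2879.2 kg/h.
water fraction in n5 = 0.686.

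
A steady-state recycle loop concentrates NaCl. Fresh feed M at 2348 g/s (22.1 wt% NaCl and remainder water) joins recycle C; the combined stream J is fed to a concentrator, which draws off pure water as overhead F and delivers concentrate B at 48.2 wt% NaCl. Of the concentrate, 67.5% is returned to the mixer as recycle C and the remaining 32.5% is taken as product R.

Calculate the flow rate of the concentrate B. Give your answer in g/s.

Overall NaCl balance (none leaves overhead): NaCl in fresh feed = NaCl in product, i.e. 2348×0.221 = (1−0.675)·B·0.482.
B = 518.91/(0.482×0.325) = 3312.5 g/s.

3313 g/s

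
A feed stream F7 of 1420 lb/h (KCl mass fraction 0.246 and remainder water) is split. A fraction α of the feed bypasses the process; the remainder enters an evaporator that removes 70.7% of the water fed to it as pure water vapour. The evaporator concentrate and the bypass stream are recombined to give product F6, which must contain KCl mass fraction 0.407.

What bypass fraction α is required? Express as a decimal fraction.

0.258

All 1420×0.246 = 349.32 lb/h of KCl reaches F6, so F6 = 349.32/0.407 = 858.28 lb/h and vapour = 561.72 lb/h.
The evaporator receives (1−α)·1420 of feed at 0.754 water and removes 0.707 of that water:
0.707×0.754×(1−α)×1420 = 561.72
(1−α) = 561.72/756.97 = 0.7421;  α = 0.2579.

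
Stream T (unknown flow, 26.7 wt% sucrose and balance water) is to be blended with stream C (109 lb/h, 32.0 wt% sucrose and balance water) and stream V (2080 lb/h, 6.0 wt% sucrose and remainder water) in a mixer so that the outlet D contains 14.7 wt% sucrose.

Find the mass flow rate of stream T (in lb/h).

1351 lb/h

Let T be the unknown flow. Total out = 2189 + T.
sucrose balance: 159.68 + 0.267·T = 0.147·(2189 + T)
(0.267 − 0.147)·T = 0.147×2189 − 159.68 = 162.1
T = 162.1 / 0.120 = 1350.9 lb/h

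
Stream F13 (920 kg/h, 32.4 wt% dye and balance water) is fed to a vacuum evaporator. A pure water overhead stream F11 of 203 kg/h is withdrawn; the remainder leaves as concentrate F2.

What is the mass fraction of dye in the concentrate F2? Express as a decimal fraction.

dye is not removed: 920×0.324 = 298.08 kg/h of dye enters F2.
Concentrate = 920 − 203 = 717 kg/h.
Mass fraction = 298.08/717 = 0.4157.

0.4157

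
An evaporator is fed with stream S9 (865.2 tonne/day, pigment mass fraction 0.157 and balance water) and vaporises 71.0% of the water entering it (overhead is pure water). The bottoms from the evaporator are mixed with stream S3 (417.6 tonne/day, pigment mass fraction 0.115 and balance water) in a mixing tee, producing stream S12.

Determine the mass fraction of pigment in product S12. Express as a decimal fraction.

0.240

Vapour removed = 0.710×0.843×865.2 = 517.85 tonne/day; concentrate = 347.35 tonne/day.
pigment reaching the mixer = 135.84 (from concentrate) + 417.6×0.115 = 183.86 tonne/day.
Product flow = 347.35 + 417.6 = 764.95 tonne/day; pigment fraction = 0.240.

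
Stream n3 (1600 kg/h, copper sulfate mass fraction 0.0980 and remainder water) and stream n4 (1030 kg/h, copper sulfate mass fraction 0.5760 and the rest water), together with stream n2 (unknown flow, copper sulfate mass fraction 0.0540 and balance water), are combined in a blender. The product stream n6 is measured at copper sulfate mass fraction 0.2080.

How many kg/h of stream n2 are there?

Let n2 be the unknown flow. Total out = 2630 + n2.
copper sulfate balance: 750.08 + 0.054·n2 = 0.208·(2630 + n2)
(0.054 − 0.208)·n2 = 0.208×2630 − 750.08 = -203.04
n2 = -203.04 / -0.154 = 1318.4 kg/h

1318 kg/h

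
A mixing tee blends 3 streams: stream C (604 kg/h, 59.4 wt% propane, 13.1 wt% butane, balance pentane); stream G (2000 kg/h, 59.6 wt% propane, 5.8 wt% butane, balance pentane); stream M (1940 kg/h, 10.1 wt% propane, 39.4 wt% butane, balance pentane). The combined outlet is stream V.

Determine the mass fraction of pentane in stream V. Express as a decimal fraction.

0.404

Total flow out = 604 + 2000 + 1940 = 4544 kg/h.
pentane in = 604×0.275 + 2000×0.346 + 1940×0.505 = 1837.8 kg/h.
pentane mass fraction in V = 1837.8/4544 = 0.404.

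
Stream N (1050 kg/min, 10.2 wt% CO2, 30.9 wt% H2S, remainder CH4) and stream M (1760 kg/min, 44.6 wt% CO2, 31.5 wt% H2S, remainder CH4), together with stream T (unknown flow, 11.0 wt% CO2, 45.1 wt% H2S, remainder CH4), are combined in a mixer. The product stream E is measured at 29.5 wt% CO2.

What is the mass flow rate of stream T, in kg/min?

Let T be the unknown flow. Total out = 2810 + T.
CO2 balance: 892.06 + 0.110·T = 0.295·(2810 + T)
(0.110 − 0.295)·T = 0.295×2810 − 892.06 = -63.11
T = -63.11 / -0.185 = 341.14 kg/min

341.1 kg/min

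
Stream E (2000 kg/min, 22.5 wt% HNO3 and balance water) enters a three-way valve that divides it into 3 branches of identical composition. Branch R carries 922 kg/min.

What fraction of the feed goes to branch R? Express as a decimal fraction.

Fraction to R = 922/2000 = 0.4610.

0.461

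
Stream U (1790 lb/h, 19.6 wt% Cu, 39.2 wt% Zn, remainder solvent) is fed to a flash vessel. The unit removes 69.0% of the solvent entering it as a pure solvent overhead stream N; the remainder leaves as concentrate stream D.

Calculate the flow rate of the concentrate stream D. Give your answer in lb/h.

solvent entering = 1790×0.412 = 737.48 lb/h; overhead removed = 0.690×737.48 = 508.86 lb/h.
Concentrate = 1790 − 508.86 = 1281.1 lb/h.

1281 lb/h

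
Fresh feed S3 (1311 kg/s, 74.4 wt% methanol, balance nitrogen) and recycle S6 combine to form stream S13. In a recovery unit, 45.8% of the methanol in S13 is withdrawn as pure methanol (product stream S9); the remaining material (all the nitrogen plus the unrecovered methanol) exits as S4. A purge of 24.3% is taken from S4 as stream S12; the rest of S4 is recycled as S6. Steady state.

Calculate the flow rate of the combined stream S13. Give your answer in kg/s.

3035 kg/s

nitrogen enters only via S3 and leaves only via the purge: 1311×0.256 = 0.243×(nitrogen in S4), and the recovery unit passes all nitrogen, so nitrogen in S13 = nitrogen in S4 = 1381.1 kg/s.
methanol in S13: m_A = 1311×0.744 + (1−0.243)·(1−0.458)·m_A, so m_A = 975.38/0.5897 = 1654 kg/s.
S13 = 1654 + 1381.1 = 3035.2 kg/s.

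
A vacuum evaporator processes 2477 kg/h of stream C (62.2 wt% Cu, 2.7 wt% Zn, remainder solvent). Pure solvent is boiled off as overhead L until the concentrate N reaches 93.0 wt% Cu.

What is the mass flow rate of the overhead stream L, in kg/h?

Cu is conserved: 2477×0.622 = 1540.7 kg/h all reports to the concentrate.
Concentrate = 1540.7/(target fraction) = 1656.7 kg/h.
Overhead = 2477 − 1656.7 = 820.34 kg/h.

820.3 kg/h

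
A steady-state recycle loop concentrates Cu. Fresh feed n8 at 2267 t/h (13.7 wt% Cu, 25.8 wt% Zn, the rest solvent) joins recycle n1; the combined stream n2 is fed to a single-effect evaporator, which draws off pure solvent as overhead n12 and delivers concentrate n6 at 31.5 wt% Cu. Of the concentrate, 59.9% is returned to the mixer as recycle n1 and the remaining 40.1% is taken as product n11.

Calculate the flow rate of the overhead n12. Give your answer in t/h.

1281 t/h

Overall Cu balance (none leaves overhead): Cu in fresh feed = Cu in product, i.e. 2267×0.137 = (1−0.599)·n6·0.315.
n6 = 310.58/(0.315×0.401) = 2458.8 t/h.
Recycle n1 = 0.599×2458.8 = 1472.8 t/h.
Combined feed n2 = 2267 + 1472.8 = 3739.8 t/h.
Overhead n12 = n2 − n6 = 3739.8 − 2458.8 = 1281 t/h.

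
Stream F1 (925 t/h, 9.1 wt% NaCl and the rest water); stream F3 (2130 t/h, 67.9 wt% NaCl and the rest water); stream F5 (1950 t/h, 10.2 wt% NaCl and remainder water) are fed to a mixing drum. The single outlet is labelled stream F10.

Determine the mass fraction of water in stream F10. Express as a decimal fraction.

Total flow out = 925 + 2130 + 1950 = 5005 t/h.
water in = 925×0.909 + 2130×0.321 + 1950×0.898 = 3275.7 t/h.
water mass fraction in F10 = 3275.7/5005 = 0.654.

0.654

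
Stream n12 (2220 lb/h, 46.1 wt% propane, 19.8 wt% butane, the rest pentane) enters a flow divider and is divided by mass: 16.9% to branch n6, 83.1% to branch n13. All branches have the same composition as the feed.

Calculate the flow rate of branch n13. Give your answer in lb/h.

1845 lb/h

Branch n13 flow = 0.831×2220 = 1844.8 lb/h.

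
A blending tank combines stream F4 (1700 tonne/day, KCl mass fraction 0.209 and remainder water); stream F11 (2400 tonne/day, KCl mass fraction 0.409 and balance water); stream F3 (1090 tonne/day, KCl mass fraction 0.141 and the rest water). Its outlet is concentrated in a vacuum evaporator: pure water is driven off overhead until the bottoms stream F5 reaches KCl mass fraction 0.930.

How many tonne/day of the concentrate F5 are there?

KCl entering = 1700×0.209 + 2400×0.409 + 1090×0.141 = 1490.6 tonne/day.
All KCl reports to F5, so F5 = 1490.6/0.930 = 1602.8 tonne/day.

1603 tonne/day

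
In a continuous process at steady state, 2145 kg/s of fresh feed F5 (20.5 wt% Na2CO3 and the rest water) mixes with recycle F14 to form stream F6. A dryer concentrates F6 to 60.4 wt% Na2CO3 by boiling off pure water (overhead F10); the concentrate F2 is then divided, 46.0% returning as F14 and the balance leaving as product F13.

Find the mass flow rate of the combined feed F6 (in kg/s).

2765 kg/s

Overall Na2CO3 balance (none leaves overhead): Na2CO3 in fresh feed = Na2CO3 in product, i.e. 2145×0.205 = (1−0.460)·F2·0.604.
F2 = 439.72/(0.604×0.540) = 1348.2 kg/s.
Recycle F14 = 0.460×1348.2 = 620.17 kg/s.
Combined feed F6 = 2145 + 620.17 = 2765.2 kg/s.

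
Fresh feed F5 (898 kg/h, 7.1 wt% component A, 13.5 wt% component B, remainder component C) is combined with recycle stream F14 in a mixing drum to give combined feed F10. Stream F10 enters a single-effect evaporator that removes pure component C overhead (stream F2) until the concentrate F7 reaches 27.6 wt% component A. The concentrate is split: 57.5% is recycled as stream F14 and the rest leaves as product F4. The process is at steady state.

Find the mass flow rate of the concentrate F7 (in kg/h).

Overall component A balance (none leaves overhead): component A in fresh feed = component A in product, i.e. 898×0.071 = (1−0.575)·F7·0.276.
F7 = 63.758/(0.276×0.425) = 543.55 kg/h.

543.5 kg/h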